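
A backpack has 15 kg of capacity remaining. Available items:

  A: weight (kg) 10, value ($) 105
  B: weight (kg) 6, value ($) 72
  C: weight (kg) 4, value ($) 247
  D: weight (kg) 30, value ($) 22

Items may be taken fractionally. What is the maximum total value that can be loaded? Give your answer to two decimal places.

371.50

Order: C (247/4=61.75) > B (72/6=12.00) > A (105/10=10.50) > D (22/30=0.73)
Fill: take C (4 @ 247) → take B (6 @ 72) → take 5/10 of A → 52.50; 15/15 used.
Total value = 371.50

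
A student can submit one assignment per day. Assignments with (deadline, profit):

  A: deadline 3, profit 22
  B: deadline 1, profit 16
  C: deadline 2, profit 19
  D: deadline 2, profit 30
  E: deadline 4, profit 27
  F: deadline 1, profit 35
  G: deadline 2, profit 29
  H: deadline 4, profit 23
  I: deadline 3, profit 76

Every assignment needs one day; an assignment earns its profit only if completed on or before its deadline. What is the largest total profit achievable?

By profit: I(d3,76), F(d1,35), D(d2,30), G(d2,29), E(d4,27), H(d4,23), A(d3,22), C(d2,19), B(d1,16)
I→slot 3; F→slot 1; D→slot 2; G skipped; E→slot 4; H skipped; A skipped; C skipped; B skipped.
Profit = 35 + 30 + 76 + 27 = 168

168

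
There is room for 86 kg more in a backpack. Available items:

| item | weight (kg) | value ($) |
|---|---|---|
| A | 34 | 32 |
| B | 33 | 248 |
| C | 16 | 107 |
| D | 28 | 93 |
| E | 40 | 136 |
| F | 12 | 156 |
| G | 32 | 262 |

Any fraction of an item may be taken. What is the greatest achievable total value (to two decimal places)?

Order: F (156/12=13.00) > G (262/32=8.19) > B (248/33=7.52) > C (107/16=6.69) > E (136/40=3.40) > D (93/28=3.32) > A (32/34=0.94)
Fill: take F (12 @ 156) → take G (32 @ 262) → take B (33 @ 248) → take 9/16 of C → 60.19; 86/86 used.
Total value = 726.19

726.19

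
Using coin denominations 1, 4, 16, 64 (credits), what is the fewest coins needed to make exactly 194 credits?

5

Use the largest denomination that fits, subtract, and repeat.
194 = 3×64 + 2×1
Total coins = 3 + 2 = 5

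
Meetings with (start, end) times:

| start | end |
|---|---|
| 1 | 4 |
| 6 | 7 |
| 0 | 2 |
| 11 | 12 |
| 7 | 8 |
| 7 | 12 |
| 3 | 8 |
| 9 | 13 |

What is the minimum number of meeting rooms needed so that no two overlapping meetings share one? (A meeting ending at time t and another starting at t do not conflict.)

Count concurrent intervals with a sweep; the peak is the room count.
starts: [0, 1, 3, 6, 7, 7, 9, 11]
ends:   [2, 4, 7, 8, 8, 12, 12, 13]
s0→1 s1→2 e2→1 s3→2 e4→1 s6→2 e7→1 s7→2 s7→3  — peak 3.

3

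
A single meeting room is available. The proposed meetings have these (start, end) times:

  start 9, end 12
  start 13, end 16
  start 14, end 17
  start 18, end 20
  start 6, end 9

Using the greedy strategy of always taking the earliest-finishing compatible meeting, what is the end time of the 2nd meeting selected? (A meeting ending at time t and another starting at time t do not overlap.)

Greedy by earliest finish: after sorting by end time, pick each interval compatible with the last pick.
By end time: (6,9), (9,12), (13,16), (14,17), (18,20).
Pick (6,9); next start ≥ 9 → (9,12); next start ≥ 12 → (13,16); next start ≥ 16 → (18,20).
Selected: (6,9) (9,12) (13,16) (18,20)

12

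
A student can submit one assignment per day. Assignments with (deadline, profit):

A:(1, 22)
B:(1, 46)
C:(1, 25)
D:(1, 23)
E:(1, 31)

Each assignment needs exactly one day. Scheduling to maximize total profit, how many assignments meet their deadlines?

1

Sort by profit descending; place each in the latest free slot ≤ its deadline.
By profit: B(d1,46), E(d1,31), C(d1,25), D(d1,23), A(d1,22)
B→slot 1; E skipped; C skipped; D skipped; A skipped.
1 of 5 scheduled.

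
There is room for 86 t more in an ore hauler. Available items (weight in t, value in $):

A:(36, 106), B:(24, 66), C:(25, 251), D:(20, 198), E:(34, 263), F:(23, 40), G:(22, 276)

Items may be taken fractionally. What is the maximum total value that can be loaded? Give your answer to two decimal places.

871.97

Ratios (sorted): G 12.55, C 10.04, D 9.90, E 7.74, A 2.94, B 2.75, F 1.74
take G (22 @ 276); take C (25 @ 251); take D (20 @ 198); take 19/34 of E → 146.97. Capacity used 86/86.
Total value = 871.97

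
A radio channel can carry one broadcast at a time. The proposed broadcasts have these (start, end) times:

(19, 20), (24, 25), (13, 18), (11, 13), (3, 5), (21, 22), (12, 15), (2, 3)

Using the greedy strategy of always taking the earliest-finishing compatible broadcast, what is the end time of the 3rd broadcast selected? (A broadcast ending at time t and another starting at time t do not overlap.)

Sort by end time and greedily take each interval whose start is ≥ the last chosen end.
Sorted by end: (2,3)  (3,5)  (11,13)  (12,15)  (13,18)  (19,20)  (21,22)  (24,25)
take (2,3); take (3,5); take (11,13); take (13,18); take (19,20); take (21,22); take (24,25).
Selected: (2,3) (3,5) (11,13) (13,18) (19,20) (21,22) (24,25)

13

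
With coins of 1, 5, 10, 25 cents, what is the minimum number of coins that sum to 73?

7

Use the largest denomination that fits, subtract, and repeat.
73 − 2×25→23 − 2×10→3 − 3×1→0
Total coins = 2 + 2 + 3 = 7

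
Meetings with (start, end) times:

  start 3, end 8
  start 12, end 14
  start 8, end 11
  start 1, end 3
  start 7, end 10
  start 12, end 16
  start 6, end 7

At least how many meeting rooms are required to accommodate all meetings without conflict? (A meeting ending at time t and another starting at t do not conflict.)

2

Events (time:±→running): 1:+→1 3:-→0 3:+→1 6:+→2 … peak 2.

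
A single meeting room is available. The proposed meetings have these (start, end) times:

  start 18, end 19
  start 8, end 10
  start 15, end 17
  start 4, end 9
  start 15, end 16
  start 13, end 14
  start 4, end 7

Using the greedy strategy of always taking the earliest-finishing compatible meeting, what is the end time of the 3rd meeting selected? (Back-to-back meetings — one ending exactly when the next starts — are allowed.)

Greedy by earliest finish: after sorting by end time, pick each interval compatible with the last pick.
By end time: (4,7), (4,9), (8,10), (13,14), (15,16), (15,17), (18,19).
Pick (4,7); next start ≥ 7 → (8,10); next start ≥ 10 → (13,14); next start ≥ 14 → (15,16); next start ≥ 16 → (18,19).
Selected: (4,7) (8,10) (13,14) (15,16) (18,19)

14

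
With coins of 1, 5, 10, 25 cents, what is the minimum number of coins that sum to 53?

5

53 = 2×25 + 3×1
Total coins = 2 + 3 = 5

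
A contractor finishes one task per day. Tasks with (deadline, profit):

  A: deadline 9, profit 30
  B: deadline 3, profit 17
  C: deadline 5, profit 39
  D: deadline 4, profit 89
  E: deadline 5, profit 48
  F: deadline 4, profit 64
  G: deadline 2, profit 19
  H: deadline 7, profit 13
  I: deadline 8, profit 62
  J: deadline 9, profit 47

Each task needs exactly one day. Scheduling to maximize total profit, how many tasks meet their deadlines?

9

Take jobs in profit order; each goes to the latest open slot no later than its deadline.
By profit: D(d4,89), F(d4,64), I(d8,62), E(d5,48), J(d9,47), C(d5,39), A(d9,30), G(d2,19), B(d3,17), H(d7,13)
D→slot 4; F→slot 3; I→slot 8; E→slot 5; J→slot 9; C→slot 2; A→slot 7; G→slot 1; B skipped; H→slot 6.
9 of 10 scheduled.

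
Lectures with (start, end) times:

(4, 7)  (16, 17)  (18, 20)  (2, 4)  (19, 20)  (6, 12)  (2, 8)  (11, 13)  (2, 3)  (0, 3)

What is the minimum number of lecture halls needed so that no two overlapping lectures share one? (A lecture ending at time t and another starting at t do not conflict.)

Count concurrent intervals with a sweep; the peak is the room count.
Events (time:±→running): 0:+→1 2:+→2 2:+→3 2:+→4 … peak 4.

4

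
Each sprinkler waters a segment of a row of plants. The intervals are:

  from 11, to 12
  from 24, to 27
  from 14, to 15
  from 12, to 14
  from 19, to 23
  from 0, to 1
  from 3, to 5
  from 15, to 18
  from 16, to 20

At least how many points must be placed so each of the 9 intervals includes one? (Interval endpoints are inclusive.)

6

By right end: [0,1]  [3,5]  [11,12]  [12,14]  [14,15]  [15,18]  [16,20]  [19,23]  [24,27]
[0,1] uncovered → point at 1; [3,5] uncovered → point at 5; [11,12] uncovered → point at 12; [14,15] uncovered → point at 15; [16,20] uncovered → point at 20; [24,27] uncovered → point at 27.
Points: 1, 5, 12, 15, 20, 27 (6 total).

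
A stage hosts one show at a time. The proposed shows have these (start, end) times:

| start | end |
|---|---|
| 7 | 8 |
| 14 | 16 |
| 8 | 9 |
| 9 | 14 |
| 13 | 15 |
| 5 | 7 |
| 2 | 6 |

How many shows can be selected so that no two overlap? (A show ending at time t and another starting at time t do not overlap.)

5

Order by finish time; keep every interval that doesn't clash with the previous kept one.
Sorted by end: (2,6)  (5,7)  (7,8)  (8,9)  (9,14)  (13,15)  (14,16)
take (2,6); skip (5,7); take (7,8); take (8,9); take (9,14); take (14,16).
Selected 5 shows.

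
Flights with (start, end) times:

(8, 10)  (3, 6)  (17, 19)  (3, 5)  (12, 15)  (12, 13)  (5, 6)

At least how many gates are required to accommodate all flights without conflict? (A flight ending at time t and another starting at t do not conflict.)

Events (time:±→running): 3:+→1 3:+→2 … peak 2.

2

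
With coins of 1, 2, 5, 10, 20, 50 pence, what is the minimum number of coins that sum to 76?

4

Use the largest denomination that fits, subtract, and repeat.
76 = 1×50 + 1×20 + 1×5 + 1×1
Total coins = 1 + 1 + 1 + 1 = 4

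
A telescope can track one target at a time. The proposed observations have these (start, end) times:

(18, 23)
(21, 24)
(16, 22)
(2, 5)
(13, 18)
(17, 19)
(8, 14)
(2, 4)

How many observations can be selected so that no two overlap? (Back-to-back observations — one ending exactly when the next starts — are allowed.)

Greedy by earliest finish: after sorting by end time, pick each interval compatible with the last pick.
Sorted by end: (2,4)  (2,5)  (8,14)  (13,18)  (17,19)  (16,22)  (18,23)  (21,24)
take (2,4); skip (2,5); take (8,14); take (17,19); take (21,24).
Selected 4 observations.

4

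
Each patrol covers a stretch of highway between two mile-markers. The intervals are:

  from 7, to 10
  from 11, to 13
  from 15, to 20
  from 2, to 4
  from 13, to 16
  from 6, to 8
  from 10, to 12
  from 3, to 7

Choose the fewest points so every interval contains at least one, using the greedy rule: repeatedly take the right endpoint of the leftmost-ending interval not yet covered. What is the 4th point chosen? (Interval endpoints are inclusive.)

16

Sort by right endpoint; whenever an interval is uncovered, place a point at its right end.
Sorted: [2,4] [3,7] [6,8] [7,10] [10,12] [11,13] [13,16] [15,20]
{[2,4],[3,7]} hit by 4; {[6,8],[7,10]} hit by 8; {[10,12],[11,13]} hit by 12; {[13,16],[15,20]} hit by 16.
Points: 4, 8, 12, 16 (4 total).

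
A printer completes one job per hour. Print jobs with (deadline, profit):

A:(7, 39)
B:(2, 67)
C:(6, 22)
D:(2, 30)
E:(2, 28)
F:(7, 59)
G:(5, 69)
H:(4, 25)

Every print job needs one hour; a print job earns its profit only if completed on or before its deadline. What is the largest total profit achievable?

311

Profit order: G=69 B=67 F=59 A=39 D=30 E=28 H=25 C=22
Assign: G→slot 5, B→slot 2, F→slot 7, A→slot 6, D→slot 1, E skipped, H→slot 4, C→slot 3.
Slots: [1:D] [2:B] [3:C] [4:H] [5:G] [6:A] [7:F]
Profit = 30 + 67 + 22 + 25 + 69 + 39 + 59 = 311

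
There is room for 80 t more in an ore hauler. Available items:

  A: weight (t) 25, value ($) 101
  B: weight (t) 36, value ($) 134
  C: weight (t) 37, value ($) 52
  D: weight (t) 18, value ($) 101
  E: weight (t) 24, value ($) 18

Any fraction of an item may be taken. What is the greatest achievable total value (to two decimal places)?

Sort by value per unit weight and fill in that order.
Ratios (sorted): D 5.61, A 4.04, B 3.72, C 1.41, E 0.75
take D (18 @ 101); take A (25 @ 101); take B (36 @ 134); take 1/37 of C → 1.41. Capacity used 80/80.
Total value = 337.41

337.41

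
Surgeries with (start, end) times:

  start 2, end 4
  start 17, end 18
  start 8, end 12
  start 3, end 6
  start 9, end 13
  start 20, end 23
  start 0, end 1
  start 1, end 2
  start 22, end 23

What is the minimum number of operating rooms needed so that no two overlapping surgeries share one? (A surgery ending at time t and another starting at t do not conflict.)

2

starts: [0, 1, 2, 3, 8, 9, 17, 20, 22]
ends:   [1, 2, 4, 6, 12, 13, 18, 23, 23]
s0→1 e1→0 s1→1 e2→0 s2→1 s3→2  — peak 2.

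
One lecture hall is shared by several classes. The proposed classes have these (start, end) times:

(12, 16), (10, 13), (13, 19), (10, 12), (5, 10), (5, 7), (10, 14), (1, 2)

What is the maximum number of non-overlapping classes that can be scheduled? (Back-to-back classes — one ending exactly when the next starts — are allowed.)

By end time: (1,2), (5,7), (5,10), (10,12), (10,13), (10,14), (12,16), (13,19).
Pick (1,2); next start ≥ 2 → (5,7); next start ≥ 7 → (10,12); next start ≥ 12 → (12,16).
Selected 4 classes.

4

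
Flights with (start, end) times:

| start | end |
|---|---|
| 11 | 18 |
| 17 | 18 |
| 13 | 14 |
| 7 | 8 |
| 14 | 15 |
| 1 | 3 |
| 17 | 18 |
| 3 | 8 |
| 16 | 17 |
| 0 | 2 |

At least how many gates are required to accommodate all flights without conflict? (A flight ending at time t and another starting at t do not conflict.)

Events (time:±→running): 0:+→1 1:+→2 2:-→1 3:-→0 3:+→1 7:+→2 8:-→1 8:-→0 11:+→1 13:+→2 14:-→1 14:+→2 15:-→1 16:+→2 17:-→1 17:+→2 17:+→3 … peak 3.

3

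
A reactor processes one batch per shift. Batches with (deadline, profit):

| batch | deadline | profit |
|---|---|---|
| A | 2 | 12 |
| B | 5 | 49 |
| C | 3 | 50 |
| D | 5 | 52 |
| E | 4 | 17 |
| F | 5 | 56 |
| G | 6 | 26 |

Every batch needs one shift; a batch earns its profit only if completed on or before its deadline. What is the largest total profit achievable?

250

Take jobs in profit order; each goes to the latest open slot no later than its deadline.
Profit order: F=56 D=52 C=50 B=49 G=26 E=17 A=12
Assign: F→slot 5, D→slot 4, C→slot 3, B→slot 2, G→slot 6, E→slot 1, A skipped.
Slots: [1:E] [2:B] [3:C] [4:D] [5:F] [6:G]
Profit = 17 + 49 + 50 + 52 + 56 + 26 = 250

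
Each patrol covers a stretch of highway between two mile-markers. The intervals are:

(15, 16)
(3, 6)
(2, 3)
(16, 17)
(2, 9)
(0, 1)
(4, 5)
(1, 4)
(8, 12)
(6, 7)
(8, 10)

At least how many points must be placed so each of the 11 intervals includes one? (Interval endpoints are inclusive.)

Process intervals by earliest right end; each time one isn't hit yet, stab at its right endpoint.
Sorted: [0,1] [2,3] [1,4] [4,5] [3,6] [6,7] [2,9] [8,10] [8,12] [15,16] [16,17]
{[0,1]} hit by 1; {[2,3],[1,4]} hit by 3; {[4,5],[3,6]} hit by 5; {[6,7],[2,9]} hit by 7; {[8,10],[8,12]} hit by 10; {[15,16],[16,17]} hit by 16.
Points: 1, 3, 5, 7, 10, 16 (6 total).

6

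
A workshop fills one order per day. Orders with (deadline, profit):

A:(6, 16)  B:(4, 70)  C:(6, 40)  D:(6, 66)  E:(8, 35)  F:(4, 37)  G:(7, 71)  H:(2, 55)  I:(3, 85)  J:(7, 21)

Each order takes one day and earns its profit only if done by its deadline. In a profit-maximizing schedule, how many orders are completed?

Sort by profit descending; place each in the latest free slot ≤ its deadline.
By profit: I(d3,85), G(d7,71), B(d4,70), D(d6,66), H(d2,55), C(d6,40), F(d4,37), E(d8,35), J(d7,21), A(d6,16)
I→slot 3; G→slot 7; B→slot 4; D→slot 6; H→slot 2; C→slot 5; F→slot 1; E→slot 8; J skipped; A skipped.
8 of 10 scheduled.

8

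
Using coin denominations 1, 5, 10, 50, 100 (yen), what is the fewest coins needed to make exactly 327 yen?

Greedy: take as many of the largest coin as possible, then repeat with the remainder.
327 − 3×100→27 − 2×10→7 − 1×5→2 − 2×1→0
Total coins = 3 + 2 + 1 + 2 = 8

8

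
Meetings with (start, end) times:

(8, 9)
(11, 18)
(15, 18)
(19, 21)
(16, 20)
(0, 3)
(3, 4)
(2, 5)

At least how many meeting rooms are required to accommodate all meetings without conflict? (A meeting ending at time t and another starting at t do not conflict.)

3

starts: [0, 2, 3, 8, 11, 15, 16, 19]
ends:   [3, 4, 5, 9, 18, 18, 20, 21]
s0→1 s2→2 e3→1 s3→2 e4→1 e5→0 s8→1 e9→0 s11→1 s15→2 s16→3  — peak 3.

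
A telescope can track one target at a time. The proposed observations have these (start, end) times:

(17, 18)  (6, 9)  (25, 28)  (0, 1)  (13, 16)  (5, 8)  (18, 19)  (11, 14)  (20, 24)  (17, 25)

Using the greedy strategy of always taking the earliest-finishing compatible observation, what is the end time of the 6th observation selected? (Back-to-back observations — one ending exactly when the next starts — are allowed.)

Greedy by earliest finish: after sorting by end time, pick each interval compatible with the last pick.
Sorted by end: (0,1)  (5,8)  (6,9)  (11,14)  (13,16)  (17,18)  (18,19)  (20,24)  (17,25)  (25,28)
take (0,1); take (5,8); skip (6,9); take (11,14); take (17,18); take (18,19); take (20,24); skip (17,25); take (25,28).
Selected: (0,1) (5,8) (11,14) (17,18) (18,19) (20,24) (25,28)

24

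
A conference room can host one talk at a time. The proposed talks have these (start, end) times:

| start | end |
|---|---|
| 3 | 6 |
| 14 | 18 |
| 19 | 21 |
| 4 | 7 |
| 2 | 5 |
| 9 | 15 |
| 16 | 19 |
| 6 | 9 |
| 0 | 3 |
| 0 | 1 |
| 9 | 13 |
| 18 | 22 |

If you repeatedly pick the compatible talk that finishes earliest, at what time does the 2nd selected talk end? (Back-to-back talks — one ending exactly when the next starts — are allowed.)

By end time: (0,1), (0,3), (2,5), (3,6), (4,7), (6,9), (9,13), (9,15), (14,18), (16,19), (19,21), (18,22).
Pick (0,1); next start ≥ 1 → (2,5); next start ≥ 5 → (6,9); next start ≥ 9 → (9,13); next start ≥ 13 → (14,18); next start ≥ 18 → (19,21).
Selected: (0,1) (2,5) (6,9) (9,13) (14,18) (19,21)

5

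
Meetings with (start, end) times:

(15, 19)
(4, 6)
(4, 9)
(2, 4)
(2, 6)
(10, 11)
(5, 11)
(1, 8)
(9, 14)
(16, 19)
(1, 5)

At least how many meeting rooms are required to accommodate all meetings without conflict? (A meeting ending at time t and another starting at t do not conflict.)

5

Events (time:±→running): 1:+→1 1:+→2 2:+→3 2:+→4 4:-→3 4:+→4 4:+→5 … peak 5.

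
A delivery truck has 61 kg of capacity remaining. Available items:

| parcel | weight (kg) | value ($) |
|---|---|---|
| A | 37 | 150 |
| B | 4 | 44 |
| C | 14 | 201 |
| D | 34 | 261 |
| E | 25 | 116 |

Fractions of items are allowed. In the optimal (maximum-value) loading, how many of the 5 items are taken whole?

Greedy by value/weight ratio, highest first.
Ratios (sorted): C 14.36, B 11.00, D 7.68, E 4.64, A 4.05
take C (14 @ 201); take B (4 @ 44); take D (34 @ 261); take 9/25 of E → 41.76. Capacity used 61/61.
3 item(s) taken whole; one partial (take 9/25 of E).

3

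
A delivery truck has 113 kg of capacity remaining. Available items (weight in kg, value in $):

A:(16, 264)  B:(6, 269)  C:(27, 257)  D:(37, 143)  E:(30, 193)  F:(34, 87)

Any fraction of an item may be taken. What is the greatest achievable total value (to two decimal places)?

Greedy by value/weight ratio, highest first.
Ratios (sorted): B 44.83, A 16.50, C 9.52, E 6.43, D 3.86, F 2.56
take B (6 @ 269); take A (16 @ 264); take C (27 @ 257); take E (30 @ 193); take 34/37 of D → 131.41. Capacity used 113/113.
Total value = 1114.41

1114.41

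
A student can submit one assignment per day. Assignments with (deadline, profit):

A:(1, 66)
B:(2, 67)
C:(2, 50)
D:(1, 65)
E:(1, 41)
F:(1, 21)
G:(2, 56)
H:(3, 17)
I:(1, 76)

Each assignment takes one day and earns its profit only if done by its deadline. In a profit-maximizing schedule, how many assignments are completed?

3

Take jobs in profit order; each goes to the latest open slot no later than its deadline.
By profit: I(d1,76), B(d2,67), A(d1,66), D(d1,65), G(d2,56), C(d2,50), E(d1,41), F(d1,21), H(d3,17)
I→slot 1; B→slot 2; A skipped; D skipped; G skipped; C skipped; E skipped; F skipped; H→slot 3.
3 of 9 scheduled.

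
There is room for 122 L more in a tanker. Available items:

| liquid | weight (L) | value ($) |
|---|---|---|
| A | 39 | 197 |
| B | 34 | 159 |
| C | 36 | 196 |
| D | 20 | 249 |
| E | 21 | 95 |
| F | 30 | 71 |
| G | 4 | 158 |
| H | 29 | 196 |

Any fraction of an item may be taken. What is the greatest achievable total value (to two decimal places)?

Order: G (158/4=39.50) > D (249/20=12.45) > H (196/29=6.76) > C (196/36=5.44) > A (197/39=5.05) > B (159/34=4.68) > E (95/21=4.52) > F (71/30=2.37)
Fill: take G (4 @ 158) → take D (20 @ 249) → take H (29 @ 196) → take C (36 @ 196) → take 33/39 of A → 166.69; 122/122 used.
Total value = 965.69

965.69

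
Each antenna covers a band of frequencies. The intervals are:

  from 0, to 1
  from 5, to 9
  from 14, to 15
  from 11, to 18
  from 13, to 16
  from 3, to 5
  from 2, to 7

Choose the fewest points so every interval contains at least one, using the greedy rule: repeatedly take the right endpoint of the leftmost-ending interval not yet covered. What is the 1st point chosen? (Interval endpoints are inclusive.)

By right end: [0,1]  [3,5]  [2,7]  [5,9]  [14,15]  [13,16]  [11,18]
[0,1] uncovered → point at 1; [3,5] uncovered → point at 5; [14,15] uncovered → point at 15.
Points: 1, 5, 15 (3 total).

1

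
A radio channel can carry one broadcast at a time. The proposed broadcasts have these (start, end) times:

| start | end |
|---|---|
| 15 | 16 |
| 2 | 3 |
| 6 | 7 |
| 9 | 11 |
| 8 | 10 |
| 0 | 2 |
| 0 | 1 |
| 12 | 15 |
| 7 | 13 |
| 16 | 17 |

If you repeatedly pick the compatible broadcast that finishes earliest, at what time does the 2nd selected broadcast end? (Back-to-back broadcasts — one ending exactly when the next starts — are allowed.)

Sorted by end: (0,1)  (0,2)  (2,3)  (6,7)  (8,10)  (9,11)  (7,13)  (12,15)  (15,16)  (16,17)
take (0,1); skip (0,2); take (2,3); take (6,7); take (8,10); take (12,15); take (15,16); take (16,17).
Selected: (0,1) (2,3) (6,7) (8,10) (12,15) (15,16) (16,17)

3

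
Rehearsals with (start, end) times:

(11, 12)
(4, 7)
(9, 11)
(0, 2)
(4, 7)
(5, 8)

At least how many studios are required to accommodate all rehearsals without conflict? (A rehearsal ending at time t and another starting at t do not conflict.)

The answer is the maximum number of intervals overlapping at any instant.
starts: [0, 4, 4, 5, 9, 11]
ends:   [2, 7, 7, 8, 11, 12]
s0→1 e2→0 s4→1 s4→2 s5→3  — peak 3.

3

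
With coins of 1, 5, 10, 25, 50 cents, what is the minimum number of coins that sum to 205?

Use the largest denomination that fits, subtract, and repeat.
205 − 4×50→5 − 1×5→0
Total coins = 4 + 1 = 5

5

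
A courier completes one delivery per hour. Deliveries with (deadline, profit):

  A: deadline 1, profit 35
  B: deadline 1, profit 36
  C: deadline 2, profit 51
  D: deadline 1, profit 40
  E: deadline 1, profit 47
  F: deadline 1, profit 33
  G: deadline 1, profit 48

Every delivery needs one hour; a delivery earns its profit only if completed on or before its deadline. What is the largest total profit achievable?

Take jobs in profit order; each goes to the latest open slot no later than its deadline.
By profit: C(d2,51), G(d1,48), E(d1,47), D(d1,40), B(d1,36), A(d1,35), F(d1,33)
C→slot 2; G→slot 1; E skipped; D skipped; B skipped; A skipped; F skipped.
Profit = 48 + 51 = 99

99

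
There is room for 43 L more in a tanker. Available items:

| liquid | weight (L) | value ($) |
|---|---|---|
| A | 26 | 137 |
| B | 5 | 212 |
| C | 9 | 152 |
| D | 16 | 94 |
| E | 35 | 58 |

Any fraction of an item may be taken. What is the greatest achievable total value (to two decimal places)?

526.50

Sort by value per unit weight and fill in that order.
Ratios (sorted): B 42.40, C 16.89, D 5.88, A 5.27, E 1.66
take B (5 @ 212); take C (9 @ 152); take D (16 @ 94); take 13/26 of A → 68.50. Capacity used 43/43.
Total value = 526.50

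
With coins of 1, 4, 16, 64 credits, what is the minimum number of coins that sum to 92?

Use the largest denomination that fits, subtract, and repeat.
92 = 1×64 + 1×16 + 3×4
Total coins = 1 + 1 + 3 = 5

5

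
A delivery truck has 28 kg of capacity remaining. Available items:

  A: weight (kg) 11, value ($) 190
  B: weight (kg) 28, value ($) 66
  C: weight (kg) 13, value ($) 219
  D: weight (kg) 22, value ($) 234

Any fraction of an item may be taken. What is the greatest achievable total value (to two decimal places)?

451.55

Greedy by value/weight ratio, highest first.
Order: A (190/11=17.27) > C (219/13=16.85) > D (234/22=10.64) > B (66/28=2.36)
Fill: take A (11 @ 190) → take C (13 @ 219) → take 4/22 of D → 42.55; 28/28 used.
Total value = 451.55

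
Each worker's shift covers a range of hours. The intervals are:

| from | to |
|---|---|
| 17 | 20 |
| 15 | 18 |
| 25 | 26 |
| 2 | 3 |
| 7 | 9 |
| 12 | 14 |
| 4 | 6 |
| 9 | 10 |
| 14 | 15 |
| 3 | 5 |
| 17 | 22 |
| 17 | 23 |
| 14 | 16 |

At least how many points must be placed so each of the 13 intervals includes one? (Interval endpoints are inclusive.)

Process intervals by earliest right end; each time one isn't hit yet, stab at its right endpoint.
Sorted: [2,3] [3,5] [4,6] [7,9] [9,10] [12,14] [14,15] [14,16] [15,18] [17,20] [17,22] [17,23] [25,26]
{[2,3],[3,5]} hit by 3; {[4,6]} hit by 6; {[7,9],[9,10]} hit by 9; {[12,14],[14,15],[14,16]} hit by 14; {[15,18],[17,20],[17,22],[17,23]} hit by 18; {[25,26]} hit by 26.
Points: 3, 6, 9, 14, 18, 26 (6 total).

6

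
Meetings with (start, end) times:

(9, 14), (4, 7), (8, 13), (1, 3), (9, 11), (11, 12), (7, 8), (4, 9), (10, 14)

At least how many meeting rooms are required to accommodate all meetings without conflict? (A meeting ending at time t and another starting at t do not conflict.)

4

The answer is the maximum number of intervals overlapping at any instant.
Events (time:±→running): 1:+→1 3:-→0 4:+→1 4:+→2 7:-→1 7:+→2 8:-→1 8:+→2 9:-→1 9:+→2 9:+→3 10:+→4 … peak 4.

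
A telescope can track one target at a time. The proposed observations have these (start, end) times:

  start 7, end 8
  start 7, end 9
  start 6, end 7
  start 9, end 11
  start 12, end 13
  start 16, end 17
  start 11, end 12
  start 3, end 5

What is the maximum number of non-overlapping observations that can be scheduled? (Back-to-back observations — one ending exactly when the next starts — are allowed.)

7

Greedy by earliest finish: after sorting by end time, pick each interval compatible with the last pick.
By end time: (3,5), (6,7), (7,8), (7,9), (9,11), (11,12), (12,13), (16,17).
Pick (3,5); next start ≥ 5 → (6,7); next start ≥ 7 → (7,8); next start ≥ 8 → (9,11); next start ≥ 11 → (11,12); next start ≥ 12 → (12,13); next start ≥ 13 → (16,17).
Selected 7 observations.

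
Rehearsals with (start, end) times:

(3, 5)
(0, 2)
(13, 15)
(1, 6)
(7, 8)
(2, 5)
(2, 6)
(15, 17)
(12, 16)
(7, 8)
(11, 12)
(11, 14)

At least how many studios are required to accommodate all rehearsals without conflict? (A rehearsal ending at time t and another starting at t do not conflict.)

4

Events (time:±→running): 0:+→1 1:+→2 2:-→1 2:+→2 2:+→3 3:+→4 … peak 4.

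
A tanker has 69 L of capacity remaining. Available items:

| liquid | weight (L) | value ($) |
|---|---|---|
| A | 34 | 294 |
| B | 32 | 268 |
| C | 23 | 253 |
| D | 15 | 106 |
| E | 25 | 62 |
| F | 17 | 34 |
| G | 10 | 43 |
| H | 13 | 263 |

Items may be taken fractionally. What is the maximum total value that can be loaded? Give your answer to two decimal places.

Order: H (263/13=20.23) > C (253/23=11.00) > A (294/34=8.65) > B (268/32=8.38) > D (106/15=7.07) > G (43/10=4.30) > E (62/25=2.48) > F (34/17=2.00)
Fill: take H (13 @ 263) → take C (23 @ 253) → take 33/34 of A → 285.35; 69/69 used.
Total value = 801.35

801.35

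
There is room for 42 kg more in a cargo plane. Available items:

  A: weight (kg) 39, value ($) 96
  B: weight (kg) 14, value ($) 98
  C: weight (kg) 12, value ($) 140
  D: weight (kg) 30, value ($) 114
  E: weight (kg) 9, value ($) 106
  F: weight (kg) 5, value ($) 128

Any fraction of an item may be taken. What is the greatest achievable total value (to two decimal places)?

Sort by value per unit weight and fill in that order.
Order: F (128/5=25.60) > E (106/9=11.78) > C (140/12=11.67) > B (98/14=7.00) > D (114/30=3.80) > A (96/39=2.46)
Fill: take F (5 @ 128) → take E (9 @ 106) → take C (12 @ 140) → take B (14 @ 98) → take 2/30 of D → 7.60; 42/42 used.
Total value = 479.60

479.60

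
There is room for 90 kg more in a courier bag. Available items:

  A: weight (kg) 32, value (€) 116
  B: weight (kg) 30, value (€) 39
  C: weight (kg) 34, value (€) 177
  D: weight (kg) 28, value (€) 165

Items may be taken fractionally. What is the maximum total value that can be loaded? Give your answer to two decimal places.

443.50

Ratios (sorted): D 5.89, C 5.21, A 3.62, B 1.30
take D (28 @ 165); take C (34 @ 177); take 28/32 of A → 101.50. Capacity used 90/90.
Total value = 443.50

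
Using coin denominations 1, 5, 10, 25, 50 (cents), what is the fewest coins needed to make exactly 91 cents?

91 = 1×50 + 1×25 + 1×10 + 1×5 + 1×1
Total coins = 1 + 1 + 1 + 1 + 1 = 5

5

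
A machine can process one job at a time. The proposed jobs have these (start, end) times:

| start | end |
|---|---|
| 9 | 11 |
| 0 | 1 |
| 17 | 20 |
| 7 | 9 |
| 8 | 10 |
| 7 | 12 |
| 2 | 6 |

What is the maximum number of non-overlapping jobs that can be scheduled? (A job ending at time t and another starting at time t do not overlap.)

5

Sorted by end: (0,1)  (2,6)  (7,9)  (8,10)  (9,11)  (7,12)  (17,20)
take (0,1); take (2,6); take (7,9); take (9,11); skip (7,12); take (17,20).
Selected 5 jobs.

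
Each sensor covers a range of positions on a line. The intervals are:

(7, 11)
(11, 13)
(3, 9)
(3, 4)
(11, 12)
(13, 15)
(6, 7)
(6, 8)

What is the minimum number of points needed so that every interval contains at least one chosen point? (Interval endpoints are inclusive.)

Sort by right endpoint; whenever an interval is uncovered, place a point at its right end.
Sorted: [3,4] [6,7] [6,8] [3,9] [7,11] [11,12] [11,13] [13,15]
{[3,4]} hit by 4; {[6,7],[6,8],[3,9],[7,11]} hit by 7; {[11,12],[11,13]} hit by 12; {[13,15]} hit by 15.
Points: 4, 7, 12, 15 (4 total).

4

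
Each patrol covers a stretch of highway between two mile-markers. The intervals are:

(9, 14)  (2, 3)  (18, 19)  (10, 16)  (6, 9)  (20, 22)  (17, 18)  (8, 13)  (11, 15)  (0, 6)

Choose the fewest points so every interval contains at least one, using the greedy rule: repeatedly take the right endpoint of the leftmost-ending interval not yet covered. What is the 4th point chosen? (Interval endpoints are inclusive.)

Sort by right endpoint; whenever an interval is uncovered, place a point at its right end.
Sorted: [2,3] [0,6] [6,9] [8,13] [9,14] [11,15] [10,16] [17,18] [18,19] [20,22]
{[2,3],[0,6]} hit by 3; {[6,9],[8,13],[9,14]} hit by 9; {[11,15],[10,16]} hit by 15; {[17,18],[18,19]} hit by 18; {[20,22]} hit by 22.
Points: 3, 9, 15, 18, 22 (5 total).

18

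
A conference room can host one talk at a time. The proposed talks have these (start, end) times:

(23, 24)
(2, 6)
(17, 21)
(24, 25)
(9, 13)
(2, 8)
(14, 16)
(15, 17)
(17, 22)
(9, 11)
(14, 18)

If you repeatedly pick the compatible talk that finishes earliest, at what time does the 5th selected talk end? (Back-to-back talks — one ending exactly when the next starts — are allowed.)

24

Sorted by end: (2,6)  (2,8)  (9,11)  (9,13)  (14,16)  (15,17)  (14,18)  (17,21)  (17,22)  (23,24)  (24,25)
take (2,6); take (9,11); skip (9,13); take (14,16); skip (15,17); take (17,21); skip (17,22); take (23,24); take (24,25).
Selected: (2,6) (9,11) (14,16) (17,21) (23,24) (24,25)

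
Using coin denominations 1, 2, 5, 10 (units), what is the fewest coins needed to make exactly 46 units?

6

46 = 4×10 + 1×5 + 1×1
Total coins = 4 + 1 + 1 = 6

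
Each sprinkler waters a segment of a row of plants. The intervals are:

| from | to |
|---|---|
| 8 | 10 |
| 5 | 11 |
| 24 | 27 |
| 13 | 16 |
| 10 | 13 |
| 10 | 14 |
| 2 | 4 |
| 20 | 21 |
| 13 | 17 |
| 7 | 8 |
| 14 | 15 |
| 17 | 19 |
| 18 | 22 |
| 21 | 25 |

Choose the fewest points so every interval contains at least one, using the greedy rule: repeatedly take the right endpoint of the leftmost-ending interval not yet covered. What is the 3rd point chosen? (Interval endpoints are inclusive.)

By right end: [2,4]  [7,8]  [8,10]  [5,11]  [10,13]  [10,14]  [14,15]  [13,16]  [13,17]  [17,19]  [20,21]  [18,22]  [21,25]  [24,27]
[2,4] uncovered → point at 4; [7,8] uncovered → point at 8; [10,13] uncovered → point at 13; [14,15] uncovered → point at 15; [17,19] uncovered → point at 19; [20,21] uncovered → point at 21; [24,27] uncovered → point at 27.
Points: 4, 8, 13, 15, 19, 21, 27 (7 total).

13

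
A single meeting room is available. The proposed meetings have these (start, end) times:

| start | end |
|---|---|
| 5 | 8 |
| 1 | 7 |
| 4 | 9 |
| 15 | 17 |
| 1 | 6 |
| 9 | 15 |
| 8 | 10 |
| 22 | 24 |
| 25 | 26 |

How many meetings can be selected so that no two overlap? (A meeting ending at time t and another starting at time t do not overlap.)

5

Sorted by end: (1,6)  (1,7)  (5,8)  (4,9)  (8,10)  (9,15)  (15,17)  (22,24)  (25,26)
take (1,6); take (8,10); take (15,17); take (22,24); take (25,26).
Selected 5 meetings.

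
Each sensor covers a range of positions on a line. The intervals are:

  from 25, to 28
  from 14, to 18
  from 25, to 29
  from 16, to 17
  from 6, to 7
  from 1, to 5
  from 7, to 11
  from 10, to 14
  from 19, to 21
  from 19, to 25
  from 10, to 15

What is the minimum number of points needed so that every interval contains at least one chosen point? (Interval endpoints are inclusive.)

Sort by right endpoint; whenever an interval is uncovered, place a point at its right end.
By right end: [1,5]  [6,7]  [7,11]  [10,14]  [10,15]  [16,17]  [14,18]  [19,21]  [19,25]  [25,28]  [25,29]
[1,5] uncovered → point at 5; [6,7] uncovered → point at 7; [10,14] uncovered → point at 14; [16,17] uncovered → point at 17; [19,21] uncovered → point at 21; [25,28] uncovered → point at 28.
Points: 5, 7, 14, 17, 21, 28 (6 total).

6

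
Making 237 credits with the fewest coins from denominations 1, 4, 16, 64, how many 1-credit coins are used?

1

237 = 3×64 + 2×16 + 3×4 + 1×1
Count of 1: 1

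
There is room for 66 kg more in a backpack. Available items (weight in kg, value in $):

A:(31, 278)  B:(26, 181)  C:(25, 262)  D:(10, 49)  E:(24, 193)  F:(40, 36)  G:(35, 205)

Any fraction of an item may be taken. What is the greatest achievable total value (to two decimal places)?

Order: C (262/25=10.48) > A (278/31=8.97) > E (193/24=8.04) > B (181/26=6.96) > G (205/35=5.86) > D (49/10=4.90) > F (36/40=0.90)
Fill: take C (25 @ 262) → take A (31 @ 278) → take 10/24 of E → 80.42; 66/66 used.
Total value = 620.42

620.42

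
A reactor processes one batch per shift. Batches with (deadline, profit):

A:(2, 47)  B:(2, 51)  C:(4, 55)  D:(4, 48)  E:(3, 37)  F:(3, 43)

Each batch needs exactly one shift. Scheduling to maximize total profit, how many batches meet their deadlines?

4

By profit: C(d4,55), B(d2,51), D(d4,48), A(d2,47), F(d3,43), E(d3,37)
C→slot 4; B→slot 2; D→slot 3; A→slot 1; F skipped; E skipped.
4 of 6 scheduled.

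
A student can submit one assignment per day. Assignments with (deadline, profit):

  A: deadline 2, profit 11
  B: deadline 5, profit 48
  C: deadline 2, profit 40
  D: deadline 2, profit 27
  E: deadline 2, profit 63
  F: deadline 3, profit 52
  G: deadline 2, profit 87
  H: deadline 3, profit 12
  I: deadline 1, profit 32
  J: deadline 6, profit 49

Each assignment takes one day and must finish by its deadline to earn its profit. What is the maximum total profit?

299

Sort by profit descending; place each in the latest free slot ≤ its deadline.
By profit: G(d2,87), E(d2,63), F(d3,52), J(d6,49), B(d5,48), C(d2,40), I(d1,32), D(d2,27), H(d3,12), A(d2,11)
G→slot 2; E→slot 1; F→slot 3; J→slot 6; B→slot 5; C skipped; I skipped; D skipped; H skipped; A skipped.
Profit = 63 + 87 + 52 + 48 + 49 = 299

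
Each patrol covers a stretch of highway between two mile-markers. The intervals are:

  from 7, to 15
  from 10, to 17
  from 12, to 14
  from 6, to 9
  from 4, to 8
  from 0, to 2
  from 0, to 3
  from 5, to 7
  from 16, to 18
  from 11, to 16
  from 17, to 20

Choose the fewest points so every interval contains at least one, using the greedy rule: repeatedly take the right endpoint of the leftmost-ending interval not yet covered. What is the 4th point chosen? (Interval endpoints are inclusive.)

Process intervals by earliest right end; each time one isn't hit yet, stab at its right endpoint.
By right end: [0,2]  [0,3]  [5,7]  [4,8]  [6,9]  [12,14]  [7,15]  [11,16]  [10,17]  [16,18]  [17,20]
[0,2] uncovered → point at 2; [5,7] uncovered → point at 7; [12,14] uncovered → point at 14; [16,18] uncovered → point at 18.
Points: 2, 7, 14, 18 (4 total).

18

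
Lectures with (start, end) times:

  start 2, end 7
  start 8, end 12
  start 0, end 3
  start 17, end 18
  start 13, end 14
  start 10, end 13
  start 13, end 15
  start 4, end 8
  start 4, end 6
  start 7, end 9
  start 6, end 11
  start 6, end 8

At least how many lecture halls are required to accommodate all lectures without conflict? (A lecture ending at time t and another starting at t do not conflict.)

4

The answer is the maximum number of intervals overlapping at any instant.
starts: [0, 2, 4, 4, 6, 6, 7, 8, 10, 13, 13, 17]
ends:   [3, 6, 7, 8, 8, 9, 11, 12, 13, 14, 15, 18]
s0→1 s2→2 e3→1 s4→2 s4→3 e6→2 s6→3 s6→4  — peak 4.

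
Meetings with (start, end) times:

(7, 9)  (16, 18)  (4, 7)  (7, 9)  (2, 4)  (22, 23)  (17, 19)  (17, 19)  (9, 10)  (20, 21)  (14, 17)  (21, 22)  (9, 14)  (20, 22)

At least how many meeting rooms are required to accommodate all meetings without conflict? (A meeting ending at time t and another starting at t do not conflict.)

Count concurrent intervals with a sweep; the peak is the room count.
Events (time:±→running): 2:+→1 4:-→0 4:+→1 7:-→0 7:+→1 7:+→2 9:-→1 9:-→0 9:+→1 9:+→2 10:-→1 14:-→0 14:+→1 16:+→2 17:-→1 17:+→2 17:+→3 … peak 3.

3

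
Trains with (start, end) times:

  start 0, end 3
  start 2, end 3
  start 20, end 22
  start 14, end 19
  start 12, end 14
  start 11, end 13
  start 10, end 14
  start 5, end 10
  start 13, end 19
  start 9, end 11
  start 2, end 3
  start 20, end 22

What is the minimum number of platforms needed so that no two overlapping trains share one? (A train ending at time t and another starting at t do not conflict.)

starts: [0, 2, 2, 5, 9, 10, 11, 12, 13, 14, 20, 20]
ends:   [3, 3, 3, 10, 11, 13, 14, 14, 19, 19, 22, 22]
s0→1 s2→2 s2→3  — peak 3.

3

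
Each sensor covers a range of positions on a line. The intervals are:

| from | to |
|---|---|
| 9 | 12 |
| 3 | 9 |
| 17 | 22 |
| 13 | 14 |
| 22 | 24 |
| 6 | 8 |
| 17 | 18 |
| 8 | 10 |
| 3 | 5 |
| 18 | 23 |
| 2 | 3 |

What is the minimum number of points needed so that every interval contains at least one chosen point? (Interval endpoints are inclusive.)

6

Sorted: [2,3] [3,5] [6,8] [3,9] [8,10] [9,12] [13,14] [17,18] [17,22] [18,23] [22,24]
{[2,3],[3,5]} hit by 3; {[6,8],[3,9],[8,10]} hit by 8; {[9,12]} hit by 12; {[13,14]} hit by 14; {[17,18],[17,22],[18,23]} hit by 18; {[22,24]} hit by 24.
Points: 3, 8, 12, 14, 18, 24 (6 total).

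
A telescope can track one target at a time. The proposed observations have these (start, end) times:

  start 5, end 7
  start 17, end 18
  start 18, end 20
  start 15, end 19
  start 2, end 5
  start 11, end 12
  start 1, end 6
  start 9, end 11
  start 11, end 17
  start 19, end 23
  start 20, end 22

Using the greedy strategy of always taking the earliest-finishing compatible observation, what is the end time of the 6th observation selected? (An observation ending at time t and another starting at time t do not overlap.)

20

Greedy by earliest finish: after sorting by end time, pick each interval compatible with the last pick.
By end time: (2,5), (1,6), (5,7), (9,11), (11,12), (11,17), (17,18), (15,19), (18,20), (20,22), (19,23).
Pick (2,5); next start ≥ 5 → (5,7); next start ≥ 7 → (9,11); next start ≥ 11 → (11,12); next start ≥ 12 → (17,18); next start ≥ 18 → (18,20); next start ≥ 20 → (20,22).
Selected: (2,5) (5,7) (9,11) (11,12) (17,18) (18,20) (20,22)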